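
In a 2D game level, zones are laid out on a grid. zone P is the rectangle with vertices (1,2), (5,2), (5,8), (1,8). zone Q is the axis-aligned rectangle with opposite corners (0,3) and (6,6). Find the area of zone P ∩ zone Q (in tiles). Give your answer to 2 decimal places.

|zone P∩zone Q|: x∈[1,5], y∈[3,6] → 4·3 = 12.

12.00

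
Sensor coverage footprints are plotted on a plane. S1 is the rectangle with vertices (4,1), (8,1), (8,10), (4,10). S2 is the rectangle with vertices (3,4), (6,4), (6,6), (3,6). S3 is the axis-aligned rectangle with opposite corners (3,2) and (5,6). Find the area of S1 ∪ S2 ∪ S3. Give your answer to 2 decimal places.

40.00

By inclusion–exclusion:
Individual areas: |S1| = 36, |S2| = 6, |S3| = 8.
|S1∩S2|: x∈[4,6], y∈[4,6] → 2·2 = 4.
|S1∩S3|: x∈[4,5], y∈[2,6] → 1·4 = 4.
|S2∩S3|: x∈[3,5], y∈[4,6] → 2·2 = 4.
|S1∩S2∩S3| = 2.
|S1 ∪ S2 ∪ S3| = 50 − 12 + 2 = 40.00.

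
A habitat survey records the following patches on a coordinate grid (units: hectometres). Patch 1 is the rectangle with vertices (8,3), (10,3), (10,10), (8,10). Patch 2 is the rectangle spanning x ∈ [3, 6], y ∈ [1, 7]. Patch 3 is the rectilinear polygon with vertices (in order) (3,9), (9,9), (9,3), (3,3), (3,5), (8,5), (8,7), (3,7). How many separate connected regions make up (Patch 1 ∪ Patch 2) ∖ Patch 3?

3

(Patch 1 ∪ Patch 2) ∖ Patch 3 splits into 3 disjoint pieces (area 8, area 6, area 6).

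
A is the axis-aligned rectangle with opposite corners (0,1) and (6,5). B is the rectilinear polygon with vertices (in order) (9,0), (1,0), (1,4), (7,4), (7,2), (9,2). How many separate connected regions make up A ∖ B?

A ∖ B is a single connected region.

1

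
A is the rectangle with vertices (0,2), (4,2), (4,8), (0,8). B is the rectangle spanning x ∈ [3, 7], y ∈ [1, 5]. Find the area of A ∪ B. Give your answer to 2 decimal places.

37.00

By inclusion–exclusion:
Individual areas: |A| = 24, |B| = 16.
|A∩B|: x∈[3,4], y∈[2,5] → 1·3 = 3.
|A ∪ B| = 40 − 3 = 37.00.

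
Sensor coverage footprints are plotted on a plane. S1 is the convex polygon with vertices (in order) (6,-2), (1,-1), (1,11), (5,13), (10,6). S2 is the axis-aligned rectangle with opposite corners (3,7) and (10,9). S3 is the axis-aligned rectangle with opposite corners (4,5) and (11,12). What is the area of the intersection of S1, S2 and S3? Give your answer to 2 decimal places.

9.14

The intersection is the polygon with vertices (4,7), (4,9), (7.857,9), (9.286,7).
By the shoelace formula its area is 9.14.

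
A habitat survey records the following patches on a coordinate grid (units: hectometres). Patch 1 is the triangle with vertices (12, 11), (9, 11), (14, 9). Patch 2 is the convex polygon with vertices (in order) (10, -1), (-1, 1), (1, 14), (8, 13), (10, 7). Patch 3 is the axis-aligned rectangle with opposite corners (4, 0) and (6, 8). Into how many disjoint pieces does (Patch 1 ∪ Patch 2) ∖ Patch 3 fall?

(Patch 1 ∪ Patch 2) ∖ Patch 3 splits into 2 disjoint pieces (area 3, area 113.5227).

2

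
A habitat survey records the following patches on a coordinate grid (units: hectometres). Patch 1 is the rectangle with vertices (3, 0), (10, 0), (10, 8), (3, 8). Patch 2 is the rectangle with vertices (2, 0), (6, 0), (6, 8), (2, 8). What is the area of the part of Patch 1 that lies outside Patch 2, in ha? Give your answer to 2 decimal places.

32.00

|Patch 1∩Patch 2|: x∈[3,6], y∈[0,8] → 3·8 = 24.
|Patch 1| = 56.
|Patch 1 ∖ Patch 2| = |Patch 1| − |Patch 1∩Patch 2| = 56 − 24 = 32.00.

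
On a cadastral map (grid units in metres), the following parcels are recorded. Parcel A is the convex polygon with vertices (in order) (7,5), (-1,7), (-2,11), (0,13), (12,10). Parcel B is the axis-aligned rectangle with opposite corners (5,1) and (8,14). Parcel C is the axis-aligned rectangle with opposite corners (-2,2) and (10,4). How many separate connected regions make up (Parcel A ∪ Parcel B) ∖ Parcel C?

2

(Parcel A ∪ Parcel B) ∖ Parcel C splits into 2 disjoint pieces (area 79.375, area 3).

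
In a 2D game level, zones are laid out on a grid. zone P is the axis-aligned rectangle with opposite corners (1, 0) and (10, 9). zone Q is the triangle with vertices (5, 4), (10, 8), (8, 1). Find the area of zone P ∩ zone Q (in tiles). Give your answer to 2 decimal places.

13.50

The intersection is the polygon with vertices (10,8), (8,1), (5,4).
By the shoelace formula its area is 13.50.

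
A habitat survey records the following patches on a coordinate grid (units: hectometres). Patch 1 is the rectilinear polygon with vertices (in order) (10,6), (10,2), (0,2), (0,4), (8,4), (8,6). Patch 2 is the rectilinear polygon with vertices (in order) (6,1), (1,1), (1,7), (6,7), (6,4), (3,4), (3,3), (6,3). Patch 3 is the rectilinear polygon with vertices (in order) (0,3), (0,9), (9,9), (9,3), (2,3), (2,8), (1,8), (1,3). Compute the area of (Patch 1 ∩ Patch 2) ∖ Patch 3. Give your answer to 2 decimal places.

|Patch 1 ∩ Patch 2| = 7.
|(Patch 1 ∩ Patch 2) ∩ Patch 3| = 1.
|(Patch 1 ∩ Patch 2) ∖ Patch 3| = 7 − 1 = 6.00.

6.00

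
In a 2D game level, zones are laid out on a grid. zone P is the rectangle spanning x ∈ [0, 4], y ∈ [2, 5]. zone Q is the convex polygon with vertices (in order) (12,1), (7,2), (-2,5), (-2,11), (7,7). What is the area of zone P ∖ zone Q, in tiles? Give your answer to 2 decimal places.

|zone P| = 12, |zone P∩zone Q| = 5.3333.
|zone P ∖ zone Q| = |zone P| − |zone P∩zone Q| = 12 − 5.3333 = 6.67.

6.67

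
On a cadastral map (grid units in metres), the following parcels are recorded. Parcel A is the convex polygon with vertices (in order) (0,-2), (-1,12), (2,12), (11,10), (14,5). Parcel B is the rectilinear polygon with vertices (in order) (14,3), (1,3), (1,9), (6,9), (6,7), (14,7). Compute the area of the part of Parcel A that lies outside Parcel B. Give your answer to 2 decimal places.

|Parcel A| = 131.5, |Parcel A∩Parcel B| = 56.8.
|Parcel A ∖ Parcel B| = |Parcel A| − |Parcel A∩Parcel B| = 131.5 − 56.8 = 74.70.

74.70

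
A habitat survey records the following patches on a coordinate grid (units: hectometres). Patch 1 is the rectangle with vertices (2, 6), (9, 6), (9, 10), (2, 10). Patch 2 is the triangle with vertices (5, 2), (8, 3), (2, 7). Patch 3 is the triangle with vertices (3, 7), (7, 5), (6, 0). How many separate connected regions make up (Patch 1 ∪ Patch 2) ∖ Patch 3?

2

(Patch 1 ∪ Patch 2) ∖ Patch 3 splits into 2 disjoint pieces (area 29.1542, area 0.9265).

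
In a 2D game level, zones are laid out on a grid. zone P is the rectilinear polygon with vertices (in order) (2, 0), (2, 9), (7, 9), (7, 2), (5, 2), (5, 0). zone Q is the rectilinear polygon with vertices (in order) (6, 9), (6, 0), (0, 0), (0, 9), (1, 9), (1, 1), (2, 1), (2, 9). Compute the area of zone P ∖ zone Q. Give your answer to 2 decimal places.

|zone P| = 41, |zone P∩zone Q| = 34.
|zone P ∖ zone Q| = |zone P| − |zone P∩zone Q| = 41 − 34 = 7.00.

7.00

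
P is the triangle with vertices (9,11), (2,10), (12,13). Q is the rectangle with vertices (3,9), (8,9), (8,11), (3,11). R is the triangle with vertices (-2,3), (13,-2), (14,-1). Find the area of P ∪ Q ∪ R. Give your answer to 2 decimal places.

By inclusion–exclusion:
Individual areas: |P| = 5.5, |Q| = 10, |R| = 10.
|P∩Q| = 1.6833.
|P∩R| = 0.
|Q∩R| = 0.
|P∩Q∩R| = 0.
|P ∪ Q ∪ R| = 25.5 − 1.6833 + 0 = 23.82.

23.82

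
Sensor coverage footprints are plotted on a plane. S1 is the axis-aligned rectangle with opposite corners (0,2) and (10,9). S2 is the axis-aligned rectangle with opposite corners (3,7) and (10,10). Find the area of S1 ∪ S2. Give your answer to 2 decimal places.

77.00

By inclusion–exclusion:
Individual areas: |S1| = 70, |S2| = 21.
|S1∩S2|: x∈[3,10], y∈[7,9] → 7·2 = 14.
|S1 ∪ S2| = 91 − 14 = 77.00.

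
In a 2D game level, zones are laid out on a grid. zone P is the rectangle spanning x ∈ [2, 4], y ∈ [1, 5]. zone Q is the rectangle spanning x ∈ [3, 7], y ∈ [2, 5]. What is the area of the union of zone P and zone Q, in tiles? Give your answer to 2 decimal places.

By inclusion–exclusion:
Individual areas: |zone P| = 8, |zone Q| = 12.
|zone P∩zone Q|: x∈[3,4], y∈[2,5] → 1·3 = 3.
|zone P ∪ zone Q| = 20 − 3 = 17.00.

17.00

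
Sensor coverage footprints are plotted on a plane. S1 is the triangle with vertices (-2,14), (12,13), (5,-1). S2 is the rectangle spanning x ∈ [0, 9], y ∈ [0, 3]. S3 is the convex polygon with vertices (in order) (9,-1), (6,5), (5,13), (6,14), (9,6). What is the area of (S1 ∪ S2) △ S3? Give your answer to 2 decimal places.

101.47

|S1 ∪ S2| = 121.25.
|(S1 ∪ S2) ∩ S3| = 24.1419.
|(S1 ∪ S2) △ S3| = 121.25 + 28.5 − 48.2837 = 101.47.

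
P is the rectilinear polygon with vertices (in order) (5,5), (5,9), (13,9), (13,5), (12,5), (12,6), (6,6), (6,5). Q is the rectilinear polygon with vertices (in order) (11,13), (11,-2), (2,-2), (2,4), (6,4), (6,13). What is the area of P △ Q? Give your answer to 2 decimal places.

95.00

|P| = 26, |Q| = 99, |P∩Q| = 15.
|P △ Q| = |P| + |Q| − 2·|P∩Q| = 26 + 99 − 30 = 95.00.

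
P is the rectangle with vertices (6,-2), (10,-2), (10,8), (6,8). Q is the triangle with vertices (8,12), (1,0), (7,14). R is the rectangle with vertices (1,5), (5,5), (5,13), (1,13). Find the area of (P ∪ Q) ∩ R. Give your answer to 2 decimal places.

The region (P ∪ Q) ∩ R is the polygon with vertices (5,9.333), (5,6.857), (3.917,5), (3.143,5).
By the shoelace formula its area is 3.02.

3.02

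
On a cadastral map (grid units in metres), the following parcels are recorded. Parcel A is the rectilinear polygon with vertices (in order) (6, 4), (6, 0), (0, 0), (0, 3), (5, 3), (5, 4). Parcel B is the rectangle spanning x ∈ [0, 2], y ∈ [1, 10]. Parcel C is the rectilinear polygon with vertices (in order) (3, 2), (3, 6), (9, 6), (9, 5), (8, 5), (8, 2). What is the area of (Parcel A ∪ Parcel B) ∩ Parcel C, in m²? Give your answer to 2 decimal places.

The region (Parcel A ∪ Parcel B) ∩ Parcel C is the polygon with vertices (5,3), (5,4), (6,4), (6,2), (3,2), (3,3).
By the shoelace formula its area is 4.00.

4.00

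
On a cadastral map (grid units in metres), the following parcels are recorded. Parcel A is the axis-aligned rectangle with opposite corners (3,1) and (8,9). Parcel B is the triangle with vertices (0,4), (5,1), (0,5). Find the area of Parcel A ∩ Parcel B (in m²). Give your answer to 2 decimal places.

0.40

The intersection is the polygon with vertices (3,2.6), (5,1), (3,2.2).
By the shoelace formula its area is 0.40.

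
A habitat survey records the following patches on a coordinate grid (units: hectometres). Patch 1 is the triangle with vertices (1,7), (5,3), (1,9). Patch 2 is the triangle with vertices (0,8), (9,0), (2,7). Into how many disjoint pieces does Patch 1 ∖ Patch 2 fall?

Patch 1 ∖ Patch 2 splits into 2 disjoint pieces (area 1.0808, area 1.25).

2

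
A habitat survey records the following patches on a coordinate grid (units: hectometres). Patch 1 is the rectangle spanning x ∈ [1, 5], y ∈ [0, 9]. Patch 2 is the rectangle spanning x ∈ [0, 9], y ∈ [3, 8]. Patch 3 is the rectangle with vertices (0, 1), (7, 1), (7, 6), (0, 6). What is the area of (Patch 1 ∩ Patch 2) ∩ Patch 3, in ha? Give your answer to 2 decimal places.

12.00

The region (Patch 1 ∩ Patch 2) ∩ Patch 3 is the polygon with vertices (1,3), (1,6), (5,6), (5,3).
By the shoelace formula its area is 12.00.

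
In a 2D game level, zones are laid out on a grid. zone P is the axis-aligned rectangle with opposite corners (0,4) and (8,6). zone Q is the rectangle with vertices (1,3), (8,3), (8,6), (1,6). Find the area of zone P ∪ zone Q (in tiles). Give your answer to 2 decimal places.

23.00

By inclusion–exclusion:
Individual areas: |zone P| = 16, |zone Q| = 21.
|zone P∩zone Q|: x∈[1,8], y∈[4,6] → 7·2 = 14.
|zone P ∪ zone Q| = 37 − 14 = 23.00.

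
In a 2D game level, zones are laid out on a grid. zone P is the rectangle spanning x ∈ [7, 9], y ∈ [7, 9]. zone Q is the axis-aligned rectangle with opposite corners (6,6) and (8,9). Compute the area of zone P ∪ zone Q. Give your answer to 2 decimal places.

8.00

By inclusion–exclusion:
Individual areas: |zone P| = 4, |zone Q| = 6.
|zone P∩zone Q|: x∈[7,8], y∈[7,9] → 1·2 = 2.
|zone P ∪ zone Q| = 10 − 2 = 8.00.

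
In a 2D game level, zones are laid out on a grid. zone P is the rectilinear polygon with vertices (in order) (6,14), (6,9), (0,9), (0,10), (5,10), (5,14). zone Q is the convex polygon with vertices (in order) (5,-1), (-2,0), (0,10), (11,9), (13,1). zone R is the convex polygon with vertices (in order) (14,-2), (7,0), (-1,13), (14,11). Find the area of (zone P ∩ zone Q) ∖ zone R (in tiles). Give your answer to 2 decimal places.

1.12

|zone P ∩ zone Q| = 4.3636.
|(zone P ∩ zone Q) ∩ zone R| = 3.2443.
|(zone P ∩ zone Q) ∖ zone R| = 4.3636 − 3.2443 = 1.12.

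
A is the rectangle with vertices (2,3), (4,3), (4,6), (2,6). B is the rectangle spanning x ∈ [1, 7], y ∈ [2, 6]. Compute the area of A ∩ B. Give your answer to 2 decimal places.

|A∩B|: x∈[2,4], y∈[3,6] → 2·3 = 6.

6.00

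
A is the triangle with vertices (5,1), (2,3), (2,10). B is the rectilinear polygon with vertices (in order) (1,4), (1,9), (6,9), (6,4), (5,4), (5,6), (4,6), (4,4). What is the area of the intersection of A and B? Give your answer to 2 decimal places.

The intersection is the polygon with vertices (2,9), (2.333,9), (4,4), (2,4).
By the shoelace formula its area is 5.83.

5.83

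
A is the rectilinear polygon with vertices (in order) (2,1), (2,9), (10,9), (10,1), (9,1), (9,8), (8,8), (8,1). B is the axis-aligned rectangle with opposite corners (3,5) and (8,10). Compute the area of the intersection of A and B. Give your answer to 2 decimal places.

The intersection is the polygon with vertices (8,9), (8,8), (8,5), (3,5), (3,9).
By the shoelace formula its area is 20.00.

20.00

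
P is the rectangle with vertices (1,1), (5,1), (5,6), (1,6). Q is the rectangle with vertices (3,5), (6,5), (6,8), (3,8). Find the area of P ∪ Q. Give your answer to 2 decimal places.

27.00

By inclusion–exclusion:
Individual areas: |P| = 20, |Q| = 9.
|P∩Q|: x∈[3,5], y∈[5,6] → 2·1 = 2.
|P ∪ Q| = 29 − 2 = 27.00.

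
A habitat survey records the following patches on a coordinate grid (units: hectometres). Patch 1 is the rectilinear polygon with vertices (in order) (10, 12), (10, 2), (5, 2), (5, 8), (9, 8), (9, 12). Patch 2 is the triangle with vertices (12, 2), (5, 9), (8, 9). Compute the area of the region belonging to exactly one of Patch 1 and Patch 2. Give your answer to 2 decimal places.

|Patch 1| = 34, |Patch 2| = 10.5, |Patch 1∩Patch 2| = 6.2143.
|Patch 1 △ Patch 2| = |Patch 1| + |Patch 2| − 2·|Patch 1∩Patch 2| = 34 + 10.5 − 12.4286 = 32.07.

32.07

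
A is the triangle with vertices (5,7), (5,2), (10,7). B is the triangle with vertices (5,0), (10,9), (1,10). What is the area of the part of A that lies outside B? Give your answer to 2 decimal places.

|A| = 12.5, |A∩B| = 11.1111.
|A ∖ B| = |A| − |A∩B| = 12.5 − 11.1111 = 1.39.

1.39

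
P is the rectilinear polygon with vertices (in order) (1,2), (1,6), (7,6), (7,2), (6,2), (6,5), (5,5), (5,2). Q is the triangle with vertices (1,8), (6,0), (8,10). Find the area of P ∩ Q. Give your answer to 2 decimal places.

10.10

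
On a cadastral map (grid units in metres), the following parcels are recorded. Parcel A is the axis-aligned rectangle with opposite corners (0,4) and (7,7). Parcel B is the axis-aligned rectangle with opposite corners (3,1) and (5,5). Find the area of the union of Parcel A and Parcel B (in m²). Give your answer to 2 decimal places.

27.00

By inclusion–exclusion:
Individual areas: |Parcel A| = 21, |Parcel B| = 8.
|Parcel A∩Parcel B|: x∈[3,5], y∈[4,5] → 2·1 = 2.
|Parcel A ∪ Parcel B| = 29 − 2 = 27.00.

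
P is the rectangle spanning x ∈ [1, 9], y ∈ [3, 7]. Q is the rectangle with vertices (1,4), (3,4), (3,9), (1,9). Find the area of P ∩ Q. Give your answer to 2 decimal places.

6.00

|P∩Q|: x∈[1,3], y∈[4,7] → 2·3 = 6.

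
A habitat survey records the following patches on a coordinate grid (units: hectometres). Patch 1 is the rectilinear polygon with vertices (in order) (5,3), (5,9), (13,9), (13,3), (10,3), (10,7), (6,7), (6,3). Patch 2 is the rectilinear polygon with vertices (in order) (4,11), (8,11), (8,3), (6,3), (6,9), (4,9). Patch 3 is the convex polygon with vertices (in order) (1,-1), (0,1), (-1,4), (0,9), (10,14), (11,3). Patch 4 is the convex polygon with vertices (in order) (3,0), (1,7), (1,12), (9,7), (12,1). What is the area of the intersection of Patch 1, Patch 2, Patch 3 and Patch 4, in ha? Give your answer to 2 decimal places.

2.50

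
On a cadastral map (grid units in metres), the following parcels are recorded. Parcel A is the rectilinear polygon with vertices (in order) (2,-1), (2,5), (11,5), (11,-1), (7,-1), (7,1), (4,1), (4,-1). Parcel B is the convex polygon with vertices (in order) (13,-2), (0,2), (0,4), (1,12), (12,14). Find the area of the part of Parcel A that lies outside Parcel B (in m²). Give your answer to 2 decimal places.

5.32

|Parcel A| = 48, |Parcel A∩Parcel B| = 42.6827.
|Parcel A ∖ Parcel B| = |Parcel A| − |Parcel A∩Parcel B| = 48 − 42.6827 = 5.32.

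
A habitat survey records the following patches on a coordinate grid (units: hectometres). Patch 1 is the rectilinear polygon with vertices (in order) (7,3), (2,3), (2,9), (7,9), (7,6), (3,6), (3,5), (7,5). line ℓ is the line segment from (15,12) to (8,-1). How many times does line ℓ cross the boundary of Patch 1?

The segment lies entirely outside Patch 1 and never meets its boundary.

0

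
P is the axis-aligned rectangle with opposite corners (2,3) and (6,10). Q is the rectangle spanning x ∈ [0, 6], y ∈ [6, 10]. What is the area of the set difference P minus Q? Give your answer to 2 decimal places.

|P∩Q|: x∈[2,6], y∈[6,10] → 4·4 = 16.
|P| = 28.
|P ∖ Q| = |P| − |P∩Q| = 28 − 16 = 12.00.

12.00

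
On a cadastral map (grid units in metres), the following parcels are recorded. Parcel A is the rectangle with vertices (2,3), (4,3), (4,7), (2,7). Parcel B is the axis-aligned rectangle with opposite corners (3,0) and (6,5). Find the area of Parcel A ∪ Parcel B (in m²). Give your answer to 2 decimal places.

By inclusion–exclusion:
Individual areas: |Parcel A| = 8, |Parcel B| = 15.
|Parcel A∩Parcel B|: x∈[3,4], y∈[3,5] → 1·2 = 2.
|Parcel A ∪ Parcel B| = 23 − 2 = 21.00.

21.00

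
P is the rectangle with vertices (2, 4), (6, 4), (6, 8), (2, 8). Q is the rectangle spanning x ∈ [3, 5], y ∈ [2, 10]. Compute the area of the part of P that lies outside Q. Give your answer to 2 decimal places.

|P∩Q|: x∈[3,5], y∈[4,8] → 2·4 = 8.
|P| = 16.
|P ∖ Q| = |P| − |P∩Q| = 16 − 8 = 8.00.

8.00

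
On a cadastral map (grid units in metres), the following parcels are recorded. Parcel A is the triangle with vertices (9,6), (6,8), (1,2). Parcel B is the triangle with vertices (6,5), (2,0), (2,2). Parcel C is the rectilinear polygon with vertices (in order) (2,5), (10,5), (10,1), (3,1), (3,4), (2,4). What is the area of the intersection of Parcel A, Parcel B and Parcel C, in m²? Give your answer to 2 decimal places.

The intersection is the polygon with vertices (6,5), (5.333,4.167), (4,3.5).
By the shoelace formula its area is 0.33.

0.33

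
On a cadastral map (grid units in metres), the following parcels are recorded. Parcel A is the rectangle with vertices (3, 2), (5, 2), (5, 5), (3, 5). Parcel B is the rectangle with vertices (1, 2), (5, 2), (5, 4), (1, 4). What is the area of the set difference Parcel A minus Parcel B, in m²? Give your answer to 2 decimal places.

|Parcel A∩Parcel B|: x∈[3,5], y∈[2,4] → 2·2 = 4.
|Parcel A| = 6.
|Parcel A ∖ Parcel B| = |Parcel A| − |Parcel A∩Parcel B| = 6 − 4 = 2.00.

2.00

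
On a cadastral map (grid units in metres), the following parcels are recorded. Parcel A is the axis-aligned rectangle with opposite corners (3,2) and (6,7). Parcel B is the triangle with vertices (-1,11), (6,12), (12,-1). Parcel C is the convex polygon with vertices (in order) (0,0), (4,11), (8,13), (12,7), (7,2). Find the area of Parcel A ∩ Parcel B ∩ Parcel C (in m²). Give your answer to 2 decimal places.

The intersection is the polygon with vertices (6,4.538), (3.333,7), (6,7).
By the shoelace formula its area is 3.28.

3.28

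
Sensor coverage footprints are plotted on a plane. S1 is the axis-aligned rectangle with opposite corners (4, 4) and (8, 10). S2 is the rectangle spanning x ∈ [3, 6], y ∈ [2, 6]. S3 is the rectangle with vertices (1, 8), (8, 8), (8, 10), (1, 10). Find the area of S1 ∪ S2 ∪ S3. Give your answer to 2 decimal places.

By inclusion–exclusion:
Individual areas: |S1| = 24, |S2| = 12, |S3| = 14.
|S1∩S2|: x∈[4,6], y∈[4,6] → 2·2 = 4.
|S1∩S3|: x∈[4,8], y∈[8,10] → 4·2 = 8.
|S2∩S3| = 0 (no overlap).
|S1∩S2∩S3| = 0.
|S1 ∪ S2 ∪ S3| = 50 − 12 + 0 = 38.00.

38.00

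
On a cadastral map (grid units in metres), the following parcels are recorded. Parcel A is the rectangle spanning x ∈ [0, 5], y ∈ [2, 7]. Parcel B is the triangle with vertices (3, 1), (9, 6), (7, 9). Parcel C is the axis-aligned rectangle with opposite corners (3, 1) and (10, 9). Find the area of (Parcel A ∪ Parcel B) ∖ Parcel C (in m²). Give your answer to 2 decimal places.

|Parcel A ∪ Parcel B| = 37.0167.
|(Parcel A ∪ Parcel B) ∩ Parcel C| = 22.0167.
|(Parcel A ∪ Parcel B) ∖ Parcel C| = 37.0167 − 22.0167 = 15.00.

15.00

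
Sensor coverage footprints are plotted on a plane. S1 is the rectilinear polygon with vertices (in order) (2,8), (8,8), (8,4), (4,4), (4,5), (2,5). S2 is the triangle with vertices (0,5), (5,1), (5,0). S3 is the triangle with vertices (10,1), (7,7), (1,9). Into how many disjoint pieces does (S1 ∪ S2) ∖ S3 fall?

(S1 ∪ S2) ∖ S3 splits into 3 disjoint pieces (area 3.5, area 7.5, area 2.5).

3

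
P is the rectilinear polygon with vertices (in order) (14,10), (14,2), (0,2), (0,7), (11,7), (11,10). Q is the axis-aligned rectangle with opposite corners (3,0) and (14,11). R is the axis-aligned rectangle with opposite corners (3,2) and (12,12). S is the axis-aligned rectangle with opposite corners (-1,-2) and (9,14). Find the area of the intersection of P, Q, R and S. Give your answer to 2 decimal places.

30.00

The intersection is the polygon with vertices (3,7), (9,7), (9,2), (3,2).
By the shoelace formula its area is 30.00.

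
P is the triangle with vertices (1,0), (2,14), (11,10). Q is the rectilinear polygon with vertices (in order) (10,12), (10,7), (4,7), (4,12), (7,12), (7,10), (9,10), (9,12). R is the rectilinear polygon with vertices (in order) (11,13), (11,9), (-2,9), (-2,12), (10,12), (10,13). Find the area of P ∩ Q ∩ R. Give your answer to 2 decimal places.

12.61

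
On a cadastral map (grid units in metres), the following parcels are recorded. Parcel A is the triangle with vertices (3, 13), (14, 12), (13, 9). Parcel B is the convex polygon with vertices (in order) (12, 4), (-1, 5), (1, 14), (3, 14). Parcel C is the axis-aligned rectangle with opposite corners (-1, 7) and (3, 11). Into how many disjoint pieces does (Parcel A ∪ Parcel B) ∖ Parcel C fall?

1

(Parcel A ∪ Parcel B) ∖ Parcel C is a single connected region.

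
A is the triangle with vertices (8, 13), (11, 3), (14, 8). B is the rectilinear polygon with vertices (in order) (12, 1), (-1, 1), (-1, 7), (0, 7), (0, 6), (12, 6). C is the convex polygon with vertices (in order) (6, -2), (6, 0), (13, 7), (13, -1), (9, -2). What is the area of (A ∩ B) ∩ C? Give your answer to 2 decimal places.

2.13

The region (A ∩ B) ∩ C is the polygon with vertices (10.539,4.538), (12,6), (12,4.667), (11,3).
By the shoelace formula its area is 2.13.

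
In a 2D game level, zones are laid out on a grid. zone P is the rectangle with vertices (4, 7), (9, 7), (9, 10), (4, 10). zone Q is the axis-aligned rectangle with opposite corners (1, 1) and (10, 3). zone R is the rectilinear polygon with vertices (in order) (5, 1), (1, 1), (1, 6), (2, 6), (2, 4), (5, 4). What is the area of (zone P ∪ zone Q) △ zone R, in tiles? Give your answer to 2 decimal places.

31.00

|zone P ∪ zone Q| = 33.
|(zone P ∪ zone Q) ∩ zone R| = 8.
|(zone P ∪ zone Q) △ zone R| = 33 + 14 − 16 = 31.00.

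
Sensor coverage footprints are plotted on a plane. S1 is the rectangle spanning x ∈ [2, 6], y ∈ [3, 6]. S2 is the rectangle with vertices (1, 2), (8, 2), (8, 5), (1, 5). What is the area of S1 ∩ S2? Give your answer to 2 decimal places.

|S1∩S2|: x∈[2,6], y∈[3,5] → 4·2 = 8.

8.00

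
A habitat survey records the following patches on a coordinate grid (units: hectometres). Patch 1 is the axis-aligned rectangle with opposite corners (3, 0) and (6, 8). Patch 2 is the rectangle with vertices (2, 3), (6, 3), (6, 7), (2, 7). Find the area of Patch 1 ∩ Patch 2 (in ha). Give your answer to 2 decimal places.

|Patch 1∩Patch 2|: x∈[3,6], y∈[3,7] → 3·4 = 12.

12.00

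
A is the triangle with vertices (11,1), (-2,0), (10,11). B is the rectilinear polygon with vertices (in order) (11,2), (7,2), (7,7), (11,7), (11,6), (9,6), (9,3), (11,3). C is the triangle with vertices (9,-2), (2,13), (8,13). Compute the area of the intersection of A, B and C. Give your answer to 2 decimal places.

The intersection is the polygon with vertices (7.133,2), (7,2.286), (7,7), (8.4,7), (8.733,2).
By the shoelace formula its area is 7.81.

7.81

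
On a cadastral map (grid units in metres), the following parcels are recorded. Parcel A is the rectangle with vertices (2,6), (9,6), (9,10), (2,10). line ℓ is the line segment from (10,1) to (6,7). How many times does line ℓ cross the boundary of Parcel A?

The segment meets the boundary at (6.667,6).

1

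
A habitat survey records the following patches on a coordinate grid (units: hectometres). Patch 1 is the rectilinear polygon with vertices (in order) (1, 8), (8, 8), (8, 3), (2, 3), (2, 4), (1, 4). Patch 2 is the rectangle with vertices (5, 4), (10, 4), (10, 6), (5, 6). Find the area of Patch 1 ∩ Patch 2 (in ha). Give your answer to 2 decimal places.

The intersection is the polygon with vertices (8,4), (5,4), (5,6), (8,6).
By the shoelace formula its area is 6.00.

6.00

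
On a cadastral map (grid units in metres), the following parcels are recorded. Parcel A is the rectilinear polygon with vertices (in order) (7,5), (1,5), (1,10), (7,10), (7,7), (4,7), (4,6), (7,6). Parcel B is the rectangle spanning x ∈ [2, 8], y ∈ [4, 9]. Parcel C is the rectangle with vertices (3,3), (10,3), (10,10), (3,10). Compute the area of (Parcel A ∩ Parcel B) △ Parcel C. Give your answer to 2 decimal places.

|Parcel A ∩ Parcel B| = 17.
|(Parcel A ∩ Parcel B) ∩ Parcel C| = 13.
|(Parcel A ∩ Parcel B) △ Parcel C| = 17 + 49 − 26 = 40.00.

40.00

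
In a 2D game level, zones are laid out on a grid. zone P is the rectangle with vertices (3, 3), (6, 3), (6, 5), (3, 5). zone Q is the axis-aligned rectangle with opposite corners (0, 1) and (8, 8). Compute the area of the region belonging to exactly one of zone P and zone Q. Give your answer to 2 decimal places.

|zone P∩zone Q|: x∈[3,6], y∈[3,5] → 3·2 = 6.
|zone P △ zone Q| = |zone P| + |zone Q| − 2·|zone P∩zone Q| = 6 + 56 − 12 = 50.00.

50.00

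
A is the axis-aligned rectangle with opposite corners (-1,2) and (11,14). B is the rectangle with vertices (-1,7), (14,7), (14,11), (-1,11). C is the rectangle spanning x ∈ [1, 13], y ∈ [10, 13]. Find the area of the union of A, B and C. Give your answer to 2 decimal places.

160.00

By inclusion–exclusion:
Individual areas: |A| = 144, |B| = 60, |C| = 36.
|A∩B|: x∈[-1,11], y∈[7,11] → 12·4 = 48.
|A∩C|: x∈[1,11], y∈[10,13] → 10·3 = 30.
|B∩C|: x∈[1,13], y∈[10,11] → 12·1 = 12.
|A∩B∩C| = 10.
|A ∪ B ∪ C| = 240 − 90 + 10 = 160.00.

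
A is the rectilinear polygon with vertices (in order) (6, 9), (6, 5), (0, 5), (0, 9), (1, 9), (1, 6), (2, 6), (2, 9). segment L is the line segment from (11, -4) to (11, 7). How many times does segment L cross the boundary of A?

0

The segment lies entirely outside A and never meets its boundary.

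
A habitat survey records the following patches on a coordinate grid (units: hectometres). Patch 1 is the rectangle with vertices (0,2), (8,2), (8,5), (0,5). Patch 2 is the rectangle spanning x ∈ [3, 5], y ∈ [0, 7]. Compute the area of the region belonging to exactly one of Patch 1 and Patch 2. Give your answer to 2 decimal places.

|Patch 1∩Patch 2|: x∈[3,5], y∈[2,5] → 2·3 = 6.
|Patch 1 △ Patch 2| = |Patch 1| + |Patch 2| − 2·|Patch 1∩Patch 2| = 24 + 14 − 12 = 26.00.

26.00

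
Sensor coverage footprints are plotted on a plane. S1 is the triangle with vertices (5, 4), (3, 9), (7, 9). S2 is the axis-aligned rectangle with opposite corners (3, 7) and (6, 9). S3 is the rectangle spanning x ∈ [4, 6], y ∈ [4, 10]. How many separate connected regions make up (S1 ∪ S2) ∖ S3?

(S1 ∪ S2) ∖ S3 splits into 2 disjoint pieces (area 2.05, area 1.25).

2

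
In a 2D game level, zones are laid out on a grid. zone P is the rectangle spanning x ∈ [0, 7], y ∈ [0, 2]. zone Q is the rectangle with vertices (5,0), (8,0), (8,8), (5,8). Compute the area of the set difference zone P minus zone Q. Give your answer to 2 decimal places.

|zone P∩zone Q|: x∈[5,7], y∈[0,2] → 2·2 = 4.
|zone P| = 14.
|zone P ∖ zone Q| = |zone P| − |zone P∩zone Q| = 14 − 4 = 10.00.

10.00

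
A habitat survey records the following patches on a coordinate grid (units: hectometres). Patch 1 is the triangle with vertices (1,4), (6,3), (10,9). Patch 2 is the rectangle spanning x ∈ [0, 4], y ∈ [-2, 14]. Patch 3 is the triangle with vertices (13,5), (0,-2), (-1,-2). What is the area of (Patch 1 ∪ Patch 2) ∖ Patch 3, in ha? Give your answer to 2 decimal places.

75.91

|Patch 1 ∪ Patch 2| = 77.6.
|(Patch 1 ∪ Patch 2) ∩ Patch 3| = 1.6923.
|(Patch 1 ∪ Patch 2) ∖ Patch 3| = 77.6 − 1.6923 = 75.91.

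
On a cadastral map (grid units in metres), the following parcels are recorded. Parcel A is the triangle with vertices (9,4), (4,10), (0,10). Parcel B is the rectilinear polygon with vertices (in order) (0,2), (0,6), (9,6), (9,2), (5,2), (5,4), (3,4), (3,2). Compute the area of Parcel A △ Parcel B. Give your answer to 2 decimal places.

41.33

|Parcel A| = 12, |Parcel B| = 32, |Parcel A∩Parcel B| = 1.3333.
|Parcel A △ Parcel B| = |Parcel A| + |Parcel B| − 2·|Parcel A∩Parcel B| = 12 + 32 − 2.6667 = 41.33.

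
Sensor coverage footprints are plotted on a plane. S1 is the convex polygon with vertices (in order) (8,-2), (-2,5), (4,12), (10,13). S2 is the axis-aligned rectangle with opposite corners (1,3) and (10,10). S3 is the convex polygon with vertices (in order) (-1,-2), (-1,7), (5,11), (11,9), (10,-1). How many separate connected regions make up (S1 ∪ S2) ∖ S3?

(S1 ∪ S2) ∖ S3 splits into 3 disjoint pieces (area 0.9333, area 16.6421, area 0.4684).

3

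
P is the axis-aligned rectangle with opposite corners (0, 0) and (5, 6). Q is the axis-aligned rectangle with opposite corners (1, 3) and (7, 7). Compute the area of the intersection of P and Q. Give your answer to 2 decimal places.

12.00

|P∩Q|: x∈[1,5], y∈[3,6] → 4·3 = 12.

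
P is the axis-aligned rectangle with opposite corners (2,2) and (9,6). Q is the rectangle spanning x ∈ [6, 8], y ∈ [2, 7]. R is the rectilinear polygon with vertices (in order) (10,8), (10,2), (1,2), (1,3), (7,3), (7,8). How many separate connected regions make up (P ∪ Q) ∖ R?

(P ∪ Q) ∖ R is a single connected region.

1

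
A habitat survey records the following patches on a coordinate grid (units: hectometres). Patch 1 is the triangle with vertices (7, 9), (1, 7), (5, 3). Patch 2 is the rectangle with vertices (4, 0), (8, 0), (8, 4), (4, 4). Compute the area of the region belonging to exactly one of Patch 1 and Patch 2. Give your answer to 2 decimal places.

|Patch 1| = 16, |Patch 2| = 16, |Patch 1∩Patch 2| = 0.6667.
|Patch 1 △ Patch 2| = |Patch 1| + |Patch 2| − 2·|Patch 1∩Patch 2| = 16 + 16 − 1.3333 = 30.67.

30.67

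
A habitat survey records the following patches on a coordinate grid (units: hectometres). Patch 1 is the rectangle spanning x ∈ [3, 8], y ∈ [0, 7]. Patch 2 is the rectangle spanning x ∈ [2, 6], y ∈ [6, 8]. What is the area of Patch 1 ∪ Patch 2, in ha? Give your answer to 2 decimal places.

By inclusion–exclusion:
Individual areas: |Patch 1| = 35, |Patch 2| = 8.
|Patch 1∩Patch 2|: x∈[3,6], y∈[6,7] → 3·1 = 3.
|Patch 1 ∪ Patch 2| = 43 − 3 = 40.00.

40.00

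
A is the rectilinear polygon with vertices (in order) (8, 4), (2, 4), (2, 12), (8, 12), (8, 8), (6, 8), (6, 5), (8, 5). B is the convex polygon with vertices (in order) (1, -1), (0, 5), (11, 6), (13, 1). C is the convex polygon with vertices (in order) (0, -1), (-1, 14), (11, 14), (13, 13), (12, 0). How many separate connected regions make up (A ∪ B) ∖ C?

(A ∪ B) ∖ C splits into 2 disjoint pieces (area 0.9652, area 0.0422).

2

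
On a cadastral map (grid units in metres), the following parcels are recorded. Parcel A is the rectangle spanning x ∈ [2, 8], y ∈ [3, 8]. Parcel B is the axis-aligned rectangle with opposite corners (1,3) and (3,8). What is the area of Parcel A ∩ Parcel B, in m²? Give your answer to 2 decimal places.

|Parcel A∩Parcel B|: x∈[2,3], y∈[3,8] → 1·5 = 5.

5.00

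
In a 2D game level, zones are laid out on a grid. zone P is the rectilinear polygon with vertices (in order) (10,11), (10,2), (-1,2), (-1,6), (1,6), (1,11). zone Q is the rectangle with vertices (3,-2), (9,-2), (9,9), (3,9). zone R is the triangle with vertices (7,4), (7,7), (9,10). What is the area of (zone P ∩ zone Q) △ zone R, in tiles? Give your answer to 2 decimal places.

39.33

|zone P ∩ zone Q| = 42.
|(zone P ∩ zone Q) ∩ zone R| = 2.8333.
|(zone P ∩ zone Q) △ zone R| = 42 + 3 − 5.6667 = 39.33.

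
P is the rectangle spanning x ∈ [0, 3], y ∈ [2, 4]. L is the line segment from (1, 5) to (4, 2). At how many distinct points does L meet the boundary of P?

The segment meets the boundary at (3,3), (2,4).

2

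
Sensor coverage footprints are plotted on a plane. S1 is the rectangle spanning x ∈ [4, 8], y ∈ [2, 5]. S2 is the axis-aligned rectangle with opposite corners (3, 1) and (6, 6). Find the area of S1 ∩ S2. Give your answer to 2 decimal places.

6.00

|S1∩S2|: x∈[4,6], y∈[2,5] → 2·3 = 6.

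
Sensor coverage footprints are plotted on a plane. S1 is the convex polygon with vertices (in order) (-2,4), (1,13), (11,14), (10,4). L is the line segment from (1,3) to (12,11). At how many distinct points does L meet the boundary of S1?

The segment meets the boundary at (10.598,9.98), (2.375,4).

2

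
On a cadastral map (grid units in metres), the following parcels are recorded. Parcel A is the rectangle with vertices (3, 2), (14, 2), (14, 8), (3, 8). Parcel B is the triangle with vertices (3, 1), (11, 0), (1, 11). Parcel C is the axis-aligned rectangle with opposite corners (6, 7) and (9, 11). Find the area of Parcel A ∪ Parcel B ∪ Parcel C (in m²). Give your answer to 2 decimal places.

By inclusion–exclusion:
Individual areas: |Parcel A| = 66, |Parcel B| = 39, |Parcel C| = 12.
|Parcel A∩Parcel B| = 20.7273.
|Parcel A∩Parcel C|: x∈[6,9], y∈[7,8] → 3·1 = 3.
|Parcel B∩Parcel C| = 0.
|Parcel A∩Parcel B∩Parcel C| = 0.
|Parcel A ∪ Parcel B ∪ Parcel C| = 117 − 23.7273 + 0 = 93.27.

93.27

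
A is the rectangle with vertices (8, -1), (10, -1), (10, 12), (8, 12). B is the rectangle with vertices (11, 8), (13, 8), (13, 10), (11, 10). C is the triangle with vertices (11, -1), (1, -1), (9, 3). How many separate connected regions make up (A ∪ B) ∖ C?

2

(A ∪ B) ∖ C splits into 2 disjoint pieces (area 19.25, area 4).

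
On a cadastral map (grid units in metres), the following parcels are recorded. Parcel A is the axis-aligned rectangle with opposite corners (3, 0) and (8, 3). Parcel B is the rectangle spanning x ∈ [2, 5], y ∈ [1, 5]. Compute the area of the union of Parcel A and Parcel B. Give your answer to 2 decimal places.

By inclusion–exclusion:
Individual areas: |Parcel A| = 15, |Parcel B| = 12.
|Parcel A∩Parcel B|: x∈[3,5], y∈[1,3] → 2·2 = 4.
|Parcel A ∪ Parcel B| = 27 − 4 = 23.00.

23.00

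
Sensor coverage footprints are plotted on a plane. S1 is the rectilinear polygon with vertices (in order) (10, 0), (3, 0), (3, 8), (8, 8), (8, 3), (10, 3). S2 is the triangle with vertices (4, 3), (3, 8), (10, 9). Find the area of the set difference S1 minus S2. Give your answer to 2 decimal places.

31.50

|S1| = 46, |S1∩S2| = 14.5.
|S1 ∖ S2| = |S1| − |S1∩S2| = 46 − 14.5 = 31.50.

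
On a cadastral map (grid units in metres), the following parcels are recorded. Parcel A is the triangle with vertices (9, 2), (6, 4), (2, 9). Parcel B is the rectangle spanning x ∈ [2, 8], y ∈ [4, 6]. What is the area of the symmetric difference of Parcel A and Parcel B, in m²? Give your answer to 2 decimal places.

12.30

|Parcel A| = 3.5, |Parcel B| = 12, |Parcel A∩Parcel B| = 1.6.
|Parcel A △ Parcel B| = |Parcel A| + |Parcel B| − 2·|Parcel A∩Parcel B| = 3.5 + 12 − 3.2 = 12.30.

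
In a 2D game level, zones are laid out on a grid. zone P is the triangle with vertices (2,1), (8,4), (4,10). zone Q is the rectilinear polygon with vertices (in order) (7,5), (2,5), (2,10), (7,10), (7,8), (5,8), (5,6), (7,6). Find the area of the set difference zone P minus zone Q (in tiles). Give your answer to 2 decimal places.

14.97

|zone P| = 24, |zone P∩zone Q| = 9.0278.
|zone P ∖ zone Q| = |zone P| − |zone P∩zone Q| = 24 − 9.0278 = 14.97.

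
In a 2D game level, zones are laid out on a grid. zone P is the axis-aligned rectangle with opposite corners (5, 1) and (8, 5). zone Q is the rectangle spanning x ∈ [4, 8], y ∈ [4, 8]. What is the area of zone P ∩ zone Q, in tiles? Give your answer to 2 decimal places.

3.00

|zone P∩zone Q|: x∈[5,8], y∈[4,5] → 3·1 = 3.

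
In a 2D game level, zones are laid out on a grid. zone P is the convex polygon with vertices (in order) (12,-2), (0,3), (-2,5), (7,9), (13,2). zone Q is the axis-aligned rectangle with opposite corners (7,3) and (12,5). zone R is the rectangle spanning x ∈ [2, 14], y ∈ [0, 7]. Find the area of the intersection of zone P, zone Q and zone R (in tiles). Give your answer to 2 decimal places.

The intersection is the polygon with vertices (12,3), (7,3), (7,5), (10.429,5), (12,3.167).
By the shoelace formula its area is 8.56.

8.56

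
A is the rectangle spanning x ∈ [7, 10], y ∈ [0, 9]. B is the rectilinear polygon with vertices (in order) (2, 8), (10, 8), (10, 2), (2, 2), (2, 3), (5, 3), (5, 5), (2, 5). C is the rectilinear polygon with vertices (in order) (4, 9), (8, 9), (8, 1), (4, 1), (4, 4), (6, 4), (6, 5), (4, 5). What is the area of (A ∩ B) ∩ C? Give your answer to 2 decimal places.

6.00

The region (A ∩ B) ∩ C is the polygon with vertices (7,2), (7,8), (8,8), (8,2).
By the shoelace formula its area is 6.00.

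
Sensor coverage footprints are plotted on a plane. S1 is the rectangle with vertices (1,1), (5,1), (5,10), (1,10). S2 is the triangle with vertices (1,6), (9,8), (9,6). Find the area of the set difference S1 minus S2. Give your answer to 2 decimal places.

34.00

|S1| = 36, |S1∩S2| = 2.
|S1 ∖ S2| = |S1| − |S1∩S2| = 36 − 2 = 34.00.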